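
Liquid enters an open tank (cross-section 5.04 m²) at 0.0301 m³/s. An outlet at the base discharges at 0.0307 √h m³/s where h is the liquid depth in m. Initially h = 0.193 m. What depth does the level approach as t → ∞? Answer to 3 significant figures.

0.961 m

Mass balance (ρ constant): A dh/dt = Q_in − 0.0307 √h. At steady state dh/dt = 0:
Q_in = 0.0307 √h_ss ⇒ √h_ss = 0.0301/0.0307 = 0.98046.
h_ss = 0.98046² = 0.96129 m. (Since h₀ = 0.193 m < h_ss, the level will rise toward this value.)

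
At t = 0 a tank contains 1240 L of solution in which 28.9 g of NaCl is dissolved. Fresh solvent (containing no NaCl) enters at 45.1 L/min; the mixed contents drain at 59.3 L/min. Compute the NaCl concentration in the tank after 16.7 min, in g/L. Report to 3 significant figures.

Total volume: dV/dt = Q_in − Q_out = -14.200 L/min, so V(t) = 1240 − 14.200 t and V(16.7) = 1002.9 L.
Solute balance: dm/dt = 0 − Q_out C = −Q_out m/V(t).
Separate: dm/m = −Q_out dt/V(t) ⇒ ln(m/m₀) = −(Q_out/(Q_in−Q_out)) ln(V/V₀).
m = m₀ (V₀/V)^(Q_out/(Q_in−Q_out)) = 28.9 × (1240/1002.9)^(-4.1761) = 11.911 g.
C = m/V = 11.911/1002.9 = 0.011877 g/L.

0.0119 g/L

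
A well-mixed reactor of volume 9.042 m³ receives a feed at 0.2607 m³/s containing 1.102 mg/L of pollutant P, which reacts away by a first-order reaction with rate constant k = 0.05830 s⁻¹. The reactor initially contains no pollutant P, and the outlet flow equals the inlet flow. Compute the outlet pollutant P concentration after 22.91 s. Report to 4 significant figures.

0.3151 mg/L

V dC/dt = Q(C_in − C) − k V C.
dC/dt = (Q/V) C_in − (Q/V + k) C; effective rate a = Q/V + k = 0.0288321 + 0.05830 = 0.0871321 s⁻¹.
C_ss = Q C_in/(Q + kV) = 0.364653 mg/L; C(t) = C_ss + (C₀ − C_ss) e^(−a t).
C(22.91) = 0.364653 + (-0.364653)·e^(−0.0871321·22.91) = 0.364653 + (-0.364653)·0.135851 = 0.315115 mg/L.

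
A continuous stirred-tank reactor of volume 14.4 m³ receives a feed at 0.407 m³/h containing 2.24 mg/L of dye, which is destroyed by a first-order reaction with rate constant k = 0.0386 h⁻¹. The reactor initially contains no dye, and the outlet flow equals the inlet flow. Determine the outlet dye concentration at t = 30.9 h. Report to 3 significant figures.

Species balance: V dC/dt = Q C_in − Q C − k V C.
This is linear with rate a = Q/V + k = 0.066864 h⁻¹.
C_ss = Q C_in/(Q + kV) = 0.94687 mg/L; C(t) = C_ss + (C₀ − C_ss) e^(−a t).
C(30.9) = 0.94687 + (-0.94687)·e^(−0.066864·30.9) = 0.94687 + (-0.94687)·0.12668 = 0.82692 mg/L.

0.827 mg/L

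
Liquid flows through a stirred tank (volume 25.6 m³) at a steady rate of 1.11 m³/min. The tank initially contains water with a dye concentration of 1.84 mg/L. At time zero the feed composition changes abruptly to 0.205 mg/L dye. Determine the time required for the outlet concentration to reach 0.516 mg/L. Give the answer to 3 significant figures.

Transient balance on the dissolved component: V dC/dt = Q(C_in − C), so τ = V/Q = 23.063 min.
C(t) = C_in + (C₀ − C_in) e^(−t/τ). Set C = 0.516 and solve for t:
e^(−t/τ) = (C − C_in)/(C₀ − C_in) = (0.516 − 0.205)/(1.84 − 0.205) = 0.19021
t = −τ ln(…) = 23.063 × 1.6596 = 38.276 min.

38.3 min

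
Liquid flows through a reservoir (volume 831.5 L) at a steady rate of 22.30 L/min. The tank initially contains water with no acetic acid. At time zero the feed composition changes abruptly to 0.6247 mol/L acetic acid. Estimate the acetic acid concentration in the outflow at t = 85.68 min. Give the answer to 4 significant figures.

0.5619 mol/L

Accumulation = in − out for the solute gives V dC/dt = Q(C_in − C).
So dC/dt = (C_in − C)/τ with τ = V/Q = 831.5/22.30 = 37.2870 min.
This is linear first-order; C(t) = C_in + (C₀ − C_in) e^(−t/τ).
C(85.68) = 0.6247 + (0 − 0.6247)·e^(−85.68/37.2870) = 0.6247 + (-0.624700)·0.100474 = 0.561934 mol/L.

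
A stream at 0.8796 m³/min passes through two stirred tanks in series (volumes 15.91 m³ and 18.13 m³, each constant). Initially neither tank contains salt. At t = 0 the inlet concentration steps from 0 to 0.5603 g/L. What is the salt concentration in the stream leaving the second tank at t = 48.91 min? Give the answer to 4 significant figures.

Species balance on tank i: dCᵢ/dt = (Cᵢ₋₁ − Cᵢ)/τᵢ with τᵢ = Vᵢ/Q.
τ₁ = 15.91/0.8796 = 18.0878 min; τ₂ = 18.13/0.8796 = 20.6116 min.
Solving the cascade with C₁(0)=C₂(0)=0 gives C₂(t) = C_in[1 − (τ₁ e^(−t/τ₁) − τ₂ e^(−t/τ₂))/(τ₁ − τ₂)].
At t = 48.91: e^(−t/τ₁) = 0.0669347, e^(−t/τ₂) = 0.0932072.
C₂ = 0.5603·[1 − (18.0878·0.0669347 − 20.6116·0.0932072)/(-2.52387)] = 0.5603·0.718507 = 0.402580 g/L.

0.4026 g/L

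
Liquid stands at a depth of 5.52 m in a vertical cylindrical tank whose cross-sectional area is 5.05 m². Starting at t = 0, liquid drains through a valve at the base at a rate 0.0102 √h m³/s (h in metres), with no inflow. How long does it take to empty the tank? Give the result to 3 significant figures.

2330 s

Mass balance (ρ constant): A dh/dt = −0.0102 √h.
Separate and integrate: 2(√h − √h₀) = −(0.0102/A) t.
Tank is empty when √h = 0: t_empty = 2A√h₀/0.0102.
t_empty = 2·5.05·√5.52/0.0102 = 10.100·2.3495/0.0102 = 2326.4 s.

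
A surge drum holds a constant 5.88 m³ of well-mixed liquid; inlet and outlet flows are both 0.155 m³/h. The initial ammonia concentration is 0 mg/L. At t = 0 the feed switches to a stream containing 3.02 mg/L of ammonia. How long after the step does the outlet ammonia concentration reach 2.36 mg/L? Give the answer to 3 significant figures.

57.7 h

Species balance: V dC/dt = Q(C_in − C) ⇒ τ = V/Q = 37.935 h.
C(t) = C_in + (C₀ − C_in) e^(−t/τ). Set C = 2.36 and solve for t:
e^(−t/τ) = (C − C_in)/(C₀ − C_in) = (2.36 − 3.02)/(0 − 3.02) = 0.21854
t = −τ ln(…) = 37.935 × 1.5208 = 57.691 h.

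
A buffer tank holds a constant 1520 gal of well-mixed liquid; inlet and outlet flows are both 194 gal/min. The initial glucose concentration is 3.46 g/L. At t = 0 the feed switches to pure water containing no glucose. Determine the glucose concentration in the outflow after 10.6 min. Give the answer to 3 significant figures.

Unsteady species balance (constant V, well mixed): V dC/dt = Q(C_in − C).
Time constant τ = V/Q = 1520/194 = 7.8351 min.
C approaches C_in exponentially: C(t) = C_in + (C₀ − C_in) e^(−t/τ).
C(10.6) = 0 + (3.46 − 0)·e^(−10.6/7.8351) = 0 + (3.4600)·0.25849 = 0.89438 g/L.

0.894 g/L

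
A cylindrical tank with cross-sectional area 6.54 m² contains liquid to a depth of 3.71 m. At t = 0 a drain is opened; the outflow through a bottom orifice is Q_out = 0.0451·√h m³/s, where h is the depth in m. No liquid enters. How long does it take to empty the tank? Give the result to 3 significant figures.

A dh/dt = −Q_out = −0.0451 √h.
This is separable: 2 d(√h)/dt = −0.0451/A, so √h = √h₀ − (0.0451/(2A)) t.
Set h = 0: 2√h₀ = (0.0451/A) t_empty ⇒ t_empty = 2A√h₀/0.0451.
t_empty = 2·6.54·√3.71/0.0451 = 13.080·1.9261/0.0451 = 558.62 s.

559 s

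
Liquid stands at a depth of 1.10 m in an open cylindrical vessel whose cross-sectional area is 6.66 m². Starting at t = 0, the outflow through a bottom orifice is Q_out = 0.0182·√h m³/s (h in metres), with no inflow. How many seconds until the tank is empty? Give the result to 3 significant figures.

768 s

With no inflow, A dh/dt = −0.0182 √h.
Separate and integrate: 2(√h − √h₀) = −(0.0182/A) t.
Tank is empty when √h = 0: t_empty = 2A√h₀/0.0182.
t_empty = 2·6.66·√1.10/0.0182 = 13.320·1.0488/0.0182 = 767.59 s.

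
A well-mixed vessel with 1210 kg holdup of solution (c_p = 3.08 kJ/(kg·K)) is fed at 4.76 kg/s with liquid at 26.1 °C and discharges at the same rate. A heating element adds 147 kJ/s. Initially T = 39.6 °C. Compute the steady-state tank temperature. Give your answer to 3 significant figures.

36.1 °C

Heat balance on the well-mixed liquid: M c_p dT/dt = ṁ c_p (T_in − T) + 147.
At steady state dT/dt = 0 ⇒ T_ss = T_in + Q̇/(ṁ c_p) = 26.1 + 147/(4.76·3.08) = 36.127 °C.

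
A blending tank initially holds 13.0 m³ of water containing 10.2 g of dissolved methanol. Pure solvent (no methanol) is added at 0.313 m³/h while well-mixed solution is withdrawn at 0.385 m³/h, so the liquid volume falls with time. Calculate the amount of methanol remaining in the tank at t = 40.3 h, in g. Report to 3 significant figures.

Let m(t) be the amount of methanol. Volume: V(t) = V₀ + (Q_in − Q_out) t = 13.0 − 0.072000 t; V(40.3) = 10.098 m³.
No methanol enters, so dm/dt = −Q_out · (m/V).
Separate: dm/m = −Q_out dt/V(t) ⇒ ln(m/m₀) = −(Q_out/(Q_in−Q_out)) ln(V/V₀).
m = m₀ (V₀/V)^(Q_out/(Q_in−Q_out)) = 10.2 × (13.0/10.098)^(-5.3472) = 2.6428 g.

2.64 g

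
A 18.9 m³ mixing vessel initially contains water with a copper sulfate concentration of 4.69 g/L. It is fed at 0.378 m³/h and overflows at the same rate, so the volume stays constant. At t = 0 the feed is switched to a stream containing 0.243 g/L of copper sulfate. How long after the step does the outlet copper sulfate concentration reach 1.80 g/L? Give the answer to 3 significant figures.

Species balance: V dC/dt = Q(C_in − C) ⇒ τ = V/Q = 50.000 h.
C(t) = C_in + (C₀ − C_in) e^(−t/τ). Set C = 1.80 and solve for t:
e^(−t/τ) = (C − C_in)/(C₀ − C_in) = (1.80 − 0.243)/(4.69 − 0.243) = 0.35012
t = −τ ln(…) = 50.000 × 1.0495 = 52.473 h.

52.5 h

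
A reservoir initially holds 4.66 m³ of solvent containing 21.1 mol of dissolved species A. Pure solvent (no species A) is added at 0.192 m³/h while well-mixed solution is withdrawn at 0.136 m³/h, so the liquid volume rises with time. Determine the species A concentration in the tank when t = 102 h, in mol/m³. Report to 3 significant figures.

Total volume: dV/dt = Q_in − Q_out = 0.056000 m³/h, so V(t) = 4.66 + 0.056000 t and V(102) = 10.372 m³.
Species balance (pure solvent in): dm/dt = −Q_out · m/V(t).
dm/m = −Q_out dt/(V₀ + 0.056000 t); integrating gives ln(m/m₀) = −(Q_out/(Q_in−Q_out)) ln(V/V₀).
m = m₀ (V₀/V)^(Q_out/(Q_in−Q_out)) = 21.1 × (4.66/10.372)^(2.4286) = 3.0228 mol.
C = m/V = 3.0228/10.372 = 0.29144 mol/m³.

0.291 mol/m³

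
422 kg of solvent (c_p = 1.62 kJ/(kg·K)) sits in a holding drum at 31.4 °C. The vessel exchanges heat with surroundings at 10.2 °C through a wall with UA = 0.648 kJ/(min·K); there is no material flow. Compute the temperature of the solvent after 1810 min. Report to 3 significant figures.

14.0 °C

Lumped-capacitance energy balance: M c_p dT/dt = UA(T_amb − T).
dT/dt = (T_ss − T)/τ with T_ss = T_amb = 10.200 °C, τ = M c_p/UA = 422·1.62/0.648 = 1055.0 min.
T approaches T_ss exponentially: T(t) = T_ss + (T₀ − T_ss) e^(−t/τ).
T(1810) = 10.200 + (21.200)·0.17985 = 14.013 °C.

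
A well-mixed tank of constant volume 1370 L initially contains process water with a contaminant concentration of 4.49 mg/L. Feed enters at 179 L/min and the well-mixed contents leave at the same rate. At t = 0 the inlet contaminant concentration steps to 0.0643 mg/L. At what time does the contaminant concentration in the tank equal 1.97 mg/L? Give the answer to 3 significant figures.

6.45 min

Species balance: V dC/dt = Q(C_in − C) ⇒ τ = V/Q = 7.6536 min.
C(t) = C_in + (C₀ − C_in) e^(−t/τ). Set C = 1.97 and solve for t:
e^(−t/τ) = (C − C_in)/(C₀ − C_in) = (1.97 − 0.0643)/(4.49 − 0.0643) = 0.43060
t = −τ ln(…) = 7.6536 × 0.84258 = 6.4488 min.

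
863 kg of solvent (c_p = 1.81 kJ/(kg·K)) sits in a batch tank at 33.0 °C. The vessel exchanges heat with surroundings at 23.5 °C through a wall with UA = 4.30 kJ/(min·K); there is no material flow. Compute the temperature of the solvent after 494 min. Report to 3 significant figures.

25.9 °C

Lumped-capacitance energy balance: M c_p dT/dt = UA(T_amb − T).
dT/dt = (T_ss − T)/τ with T_ss = T_amb = 23.500 °C, τ = M c_p/UA = 863·1.81/4.30 = 363.26 min.
T approaches T_ss exponentially: T(t) = T_ss + (T₀ − T_ss) e^(−t/τ).
T(494) = 23.500 + (9.5000)·0.25669 = 25.939 °C.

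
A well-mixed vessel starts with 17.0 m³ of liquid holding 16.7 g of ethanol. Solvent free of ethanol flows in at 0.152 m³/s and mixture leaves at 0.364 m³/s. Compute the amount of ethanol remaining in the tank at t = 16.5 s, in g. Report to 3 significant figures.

11.2 g

Total volume: dV/dt = Q_in − Q_out = -0.21200 m³/s, so V(t) = 17.0 − 0.21200 t and V(16.5) = 13.502 m³.
No ethanol enters, so dm/dt = −Q_out · (m/V).
Separate: dm/m = −Q_out dt/V(t) ⇒ ln(m/m₀) = −(Q_out/(Q_in−Q_out)) ln(V/V₀).
m = m₀ (V₀/V)^(Q_out/(Q_in−Q_out)) = 16.7 × (17.0/13.502)^(-1.7170) = 11.244 g.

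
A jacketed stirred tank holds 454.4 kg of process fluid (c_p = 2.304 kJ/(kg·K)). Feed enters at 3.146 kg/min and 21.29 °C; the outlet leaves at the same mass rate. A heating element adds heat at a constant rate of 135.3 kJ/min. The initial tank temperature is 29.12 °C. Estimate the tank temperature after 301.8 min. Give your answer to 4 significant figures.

First-law balance (no shaft work): M c_p dT/dt = ṁ c_p (T_in − T) + 135.3.
τ = M/ṁ = 144.437 min; T_ss = T_in + Q̇/(ṁ c_p) = 21.29 + 135.3/(3.146·2.304) = 39.9562 °C.
T approaches T_ss exponentially: T(t) = T_ss + (T₀ − T_ss) e^(−t/τ).
T(301.8) = 39.9562 + (-10.8362)·e^(−301.8/144.437) = 39.9562 + (-10.8362)·0.123751 = 38.6152 °C.

38.62 °C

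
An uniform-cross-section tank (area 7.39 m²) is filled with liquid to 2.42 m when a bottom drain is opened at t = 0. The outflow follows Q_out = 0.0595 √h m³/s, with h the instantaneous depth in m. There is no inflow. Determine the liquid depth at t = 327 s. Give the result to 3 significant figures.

0.0572 m

A dh/dt = −Q_out = −0.0595 √h.
This is separable: 2 d(√h)/dt = −0.0595/A, so √h = √h₀ − (0.0595/(2A)) t.
√h = √2.42 − 0.0595·327/(2·7.39) = 1.5556 − 1.3164 = 0.23923.
h = 0.23923² = 0.057230 m.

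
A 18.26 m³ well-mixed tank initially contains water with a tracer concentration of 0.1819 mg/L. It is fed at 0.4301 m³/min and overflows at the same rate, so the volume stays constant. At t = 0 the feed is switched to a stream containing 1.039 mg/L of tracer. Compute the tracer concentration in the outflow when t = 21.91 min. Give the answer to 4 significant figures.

Mass balance on the solute (V constant): V dC/dt = Q(C_in − C).
So dC/dt = (C_in − C)/τ with τ = V/Q = 18.26/0.4301 = 42.4552 min.
C approaches C_in exponentially: C(t) = C_in + (C₀ − C_in) e^(−t/τ).
C(21.91) = 1.039 + (0.1819 − 1.039)·e^(−21.91/42.4552) = 1.039 + (-0.857100)·0.596860 = 0.527431 mg/L.

0.5274 mg/L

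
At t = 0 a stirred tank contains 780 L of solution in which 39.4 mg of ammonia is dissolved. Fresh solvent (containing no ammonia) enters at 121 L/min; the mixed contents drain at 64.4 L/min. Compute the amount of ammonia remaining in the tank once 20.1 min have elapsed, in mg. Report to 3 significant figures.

Let m(t) be the amount of ammonia. Volume: V(t) = V₀ + (Q_in − Q_out) t = 780 + 56.600 t; V(20.1) = 1917.7 L.
Species balance (pure solvent in): dm/dt = −Q_out · m/V(t).
Separate: dm/m = −Q_out dt/V(t) ⇒ ln(m/m₀) = −(Q_out/(Q_in−Q_out)) ln(V/V₀).
m = m₀ (V₀/V)^(Q_out/(Q_in−Q_out)) = 39.4 × (780/1917.7)^(1.1378) = 14.157 mg.

14.2 mg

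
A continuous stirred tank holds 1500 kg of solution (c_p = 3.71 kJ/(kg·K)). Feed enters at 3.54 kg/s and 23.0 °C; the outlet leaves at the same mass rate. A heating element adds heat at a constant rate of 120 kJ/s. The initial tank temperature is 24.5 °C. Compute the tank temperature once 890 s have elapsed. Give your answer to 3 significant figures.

M c_p dT/dt = ṁ c_p (T_in − T) + Q̇.
τ = M/ṁ = 423.73 s; T_ss = T_in + Q̇/(ṁ c_p) = 23.0 + 120/(3.54·3.71) = 32.137 °C.
This is linear first-order; T(t) = T_ss + (T₀ − T_ss) e^(−t/τ).
T(890) = 32.137 + (-7.6370)·e^(−890/423.73) = 32.137 + (-7.6370)·0.12241 = 31.202 °C.

31.2 °C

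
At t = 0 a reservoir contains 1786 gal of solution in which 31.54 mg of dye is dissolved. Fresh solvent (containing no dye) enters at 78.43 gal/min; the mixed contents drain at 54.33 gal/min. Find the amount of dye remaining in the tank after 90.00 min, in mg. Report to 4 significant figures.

5.254 mg

Total volume: dV/dt = Q_in − Q_out = 24.1000 gal/min, so V(t) = 1786 + 24.1000 t and V(90.00) = 3955.00 gal.
No dye enters, so dm/dt = −Q_out · (m/V).
Separate: dm/m = −Q_out dt/V(t) ⇒ ln(m/m₀) = −(Q_out/(Q_in−Q_out)) ln(V/V₀).
m = m₀ (V₀/V)^(Q_out/(Q_in−Q_out)) = 31.54 × (1786/3955.00)^(2.25436) = 5.25425 mg.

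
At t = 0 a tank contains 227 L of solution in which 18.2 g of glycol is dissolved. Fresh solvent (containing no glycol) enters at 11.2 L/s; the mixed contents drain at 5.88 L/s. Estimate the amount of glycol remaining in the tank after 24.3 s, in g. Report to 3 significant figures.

11.1 g

Let m(t) be the amount of glycol. Volume: V(t) = V₀ + (Q_in − Q_out) t = 227 + 5.3200 t; V(24.3) = 356.28 L.
Species balance (pure solvent in): dm/dt = −Q_out · m/V(t).
Separate: dm/m = −Q_out dt/V(t) ⇒ ln(m/m₀) = −(Q_out/(Q_in−Q_out)) ln(V/V₀).
m = m₀ (V₀/V)^(Q_out/(Q_in−Q_out)) = 18.2 × (227/356.28)^(1.1053) = 11.059 g.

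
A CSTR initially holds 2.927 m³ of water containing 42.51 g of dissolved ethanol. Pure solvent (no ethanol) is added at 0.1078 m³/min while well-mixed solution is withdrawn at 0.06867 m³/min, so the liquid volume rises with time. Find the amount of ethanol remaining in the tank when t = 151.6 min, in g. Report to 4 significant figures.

6.087 g

Total volume: dV/dt = Q_in − Q_out = 0.0391300 m³/min, so V(t) = 2.927 + 0.0391300 t and V(151.6) = 8.85911 m³.
Species balance (pure solvent in): dm/dt = −Q_out · m/V(t).
Separate: dm/m = −Q_out dt/V(t) ⇒ ln(m/m₀) = −(Q_out/(Q_in−Q_out)) ln(V/V₀).
m = m₀ (V₀/V)^(Q_out/(Q_in−Q_out)) = 42.51 × (2.927/8.85911)^(1.75492) = 6.08741 g.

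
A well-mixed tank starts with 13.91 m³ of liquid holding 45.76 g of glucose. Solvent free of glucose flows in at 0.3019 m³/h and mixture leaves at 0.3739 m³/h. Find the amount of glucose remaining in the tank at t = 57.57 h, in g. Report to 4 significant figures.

7.287 g

Total volume: dV/dt = Q_in − Q_out = -0.0720000 m³/h, so V(t) = 13.91 − 0.0720000 t and V(57.57) = 9.76496 m³.
No glucose enters, so dm/dt = −Q_out · (m/V).
dm/m = −Q_out dt/(V₀ − 0.0720000 t); integrating gives ln(m/m₀) = −(Q_out/(Q_in−Q_out)) ln(V/V₀).
m = m₀ (V₀/V)^(Q_out/(Q_in−Q_out)) = 45.76 × (13.91/9.76496)^(-5.19306) = 7.28683 g.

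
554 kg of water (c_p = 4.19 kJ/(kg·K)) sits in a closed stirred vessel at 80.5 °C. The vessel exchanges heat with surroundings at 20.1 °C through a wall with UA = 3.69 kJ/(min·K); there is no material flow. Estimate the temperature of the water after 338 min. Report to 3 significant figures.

55.4 °C

M c_p dT/dt = −UA(T − T_amb).
dT/dt = (T_ss − T)/τ with T_ss = T_amb = 20.100 °C, τ = M c_p/UA = 554·4.19/3.69 = 629.07 min.
This is linear first-order; T(t) = T_ss + (T₀ − T_ss) e^(−t/τ).
T(338) = 20.100 + (60.400)·0.58432 = 55.393 °C.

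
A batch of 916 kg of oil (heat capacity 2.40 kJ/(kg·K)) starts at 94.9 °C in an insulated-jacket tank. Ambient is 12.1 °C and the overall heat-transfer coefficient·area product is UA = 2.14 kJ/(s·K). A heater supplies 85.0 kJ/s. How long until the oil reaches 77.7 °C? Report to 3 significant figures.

523 s

Lumped-capacitance energy balance: M c_p dT/dt = UA(T_amb − T) + Q̇.
τ = M c_p/UA = 1027.3 s; T_ss = T_amb + Q̇/UA = 12.1 + 85.0/2.14 = 51.820 °C.
T(t) = T_ss + (T₀ − T_ss)e^(−t/τ); set T = 77.7:
t = −τ ln[(T − T_ss)/(T₀ − T_ss)] = −1027.3 · ln(0.60075) = 523.49 s.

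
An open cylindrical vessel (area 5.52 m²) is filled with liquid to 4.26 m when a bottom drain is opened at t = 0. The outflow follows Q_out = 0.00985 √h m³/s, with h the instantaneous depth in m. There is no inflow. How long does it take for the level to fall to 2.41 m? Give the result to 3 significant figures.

573 s

Accumulation of liquid (constant cross-section A): A dh/dt = −0.00985 √h.
Separate and integrate: 2(√h − √h₀) = −(0.00985/A) t.
t = 2A(√h₀ − √h)/0.00985 = 2·5.52·(√4.26 − √2.41)/0.00985
  = 11.040 × (2.0640 − 1.5524) / 0.00985 = 573.36 s.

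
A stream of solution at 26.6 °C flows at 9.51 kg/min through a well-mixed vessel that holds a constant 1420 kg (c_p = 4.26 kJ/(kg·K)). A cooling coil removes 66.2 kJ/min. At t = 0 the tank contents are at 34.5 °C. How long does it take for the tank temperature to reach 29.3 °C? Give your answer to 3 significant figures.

M c_p dT/dt = ṁ c_p (T_in − T) − Q̇.
τ = M/ṁ = 149.32 min; T_ss = T_in − Q̇/(ṁ c_p) = 24.966 °C.
T(t) = T_ss + (T₀ − T_ss) e^(−t/τ). Set T = 29.3:
e^(−t/τ) = (29.3 − 24.966)/(34.5 − 24.966) = 0.45459
t = −149.32 · ln(0.45459) = 117.72 min.

118 min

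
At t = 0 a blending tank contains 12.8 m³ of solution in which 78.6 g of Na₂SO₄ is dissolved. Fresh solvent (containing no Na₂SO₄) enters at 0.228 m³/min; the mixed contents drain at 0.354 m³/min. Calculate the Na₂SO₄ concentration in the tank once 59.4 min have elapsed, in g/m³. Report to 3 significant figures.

1.25 g/m³

Total volume: dV/dt = Q_in − Q_out = -0.12600 m³/min, so V(t) = 12.8 − 0.12600 t and V(59.4) = 5.3156 m³.
No Na₂SO₄ enters, so dm/dt = −Q_out · (m/V).
dm/m = −Q_out dt/(V₀ − 0.12600 t); integrating gives ln(m/m₀) = −(Q_out/(Q_in−Q_out)) ln(V/V₀).
m = m₀ (V₀/V)^(Q_out/(Q_in−Q_out)) = 78.6 × (12.8/5.3156)^(-2.8095) = 6.6550 g.
C = m/V = 6.6550/5.3156 = 1.2520 g/m³.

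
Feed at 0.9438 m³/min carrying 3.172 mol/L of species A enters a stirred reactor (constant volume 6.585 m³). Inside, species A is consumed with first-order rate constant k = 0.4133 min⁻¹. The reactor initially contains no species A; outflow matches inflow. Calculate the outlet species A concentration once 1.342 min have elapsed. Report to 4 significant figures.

V dC/dt = Q(C_in − C) − k V C.
This is linear with rate a = Q/V + k = 0.556626 min⁻¹.
C_ss = Q C_in/(Q + kV) = 0.816759 mol/L; C(t) = C_ss + (C₀ − C_ss) e^(−a t).
C(1.342) = 0.816759 + (-0.816759)·e^(−0.556626·1.342) = 0.816759 + (-0.816759)·0.473790 = 0.429787 mol/L.

0.4298 mol/L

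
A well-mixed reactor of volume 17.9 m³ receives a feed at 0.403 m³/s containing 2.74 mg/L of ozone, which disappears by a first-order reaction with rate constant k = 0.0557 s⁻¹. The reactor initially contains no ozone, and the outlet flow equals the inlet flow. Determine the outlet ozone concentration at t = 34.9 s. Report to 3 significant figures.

V dC/dt = Q(C_in − C) − k V C.
This is linear with rate a = Q/V + k = 0.078214 s⁻¹.
C_ss = Q C_in/(Q + kV) = 0.78871 mg/L; C(t) = C_ss + (C₀ − C_ss) e^(−a t).
C(34.9) = 0.78871 + (-0.78871)·e^(−0.078214·34.9) = 0.78871 + (-0.78871)·0.065241 = 0.73726 mg/L.

0.737 mg/L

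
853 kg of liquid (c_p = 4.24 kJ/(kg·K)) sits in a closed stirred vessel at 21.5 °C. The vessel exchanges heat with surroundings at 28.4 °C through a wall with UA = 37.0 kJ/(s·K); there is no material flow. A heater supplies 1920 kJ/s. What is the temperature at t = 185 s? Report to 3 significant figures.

Energy balance: M c_p dT/dt = −UA(T − T_amb) + Q̇.
dT/dt = (T_ss − T)/τ with T_ss = T_amb + Q̇/UA = 28.4 + 1920/37.0 = 80.292 °C, τ = M c_p/UA = 853·4.24/37.0 = 97.749 s.
This is linear first-order; T(t) = T_ss + (T₀ − T_ss) e^(−t/τ).
T(185) = 80.292 + (-58.792)·0.15068 = 71.433 °C.

71.4 °C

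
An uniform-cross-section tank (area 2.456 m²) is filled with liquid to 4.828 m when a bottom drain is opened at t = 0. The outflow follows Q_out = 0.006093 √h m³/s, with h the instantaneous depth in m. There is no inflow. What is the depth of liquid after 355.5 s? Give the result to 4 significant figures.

With no inflow, A dh/dt = −0.006093 √h.
∫ h^(−1/2) dh = −(0.006093/A) ∫ dt, giving 2√h = 2√h₀ − (0.006093/A) t.
√h = √4.828 − 0.006093·355.5/(2·2.456) = 2.19727 − 0.440973 = 1.75630.
h = 1.75630² = 3.08458 m.

3.085 m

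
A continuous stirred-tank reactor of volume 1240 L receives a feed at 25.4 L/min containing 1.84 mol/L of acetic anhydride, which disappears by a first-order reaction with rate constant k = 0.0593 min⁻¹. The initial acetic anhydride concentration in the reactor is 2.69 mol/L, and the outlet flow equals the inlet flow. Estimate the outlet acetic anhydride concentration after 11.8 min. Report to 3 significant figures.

1.34 mol/L

Accumulation = in − out − consumed: V dC/dt = Q C_in − Q C − k V C.
This is linear with rate a = Q/V + k = 0.079784 min⁻¹.
C_ss = Q C_in/(Q + kV) = 0.47241 mol/L; C(t) = C_ss + (C₀ − C_ss) e^(−a t).
C(11.8) = 0.47241 + (2.2176)·e^(−0.079784·11.8) = 0.47241 + (2.2176)·0.39006 = 1.3374 mol/L.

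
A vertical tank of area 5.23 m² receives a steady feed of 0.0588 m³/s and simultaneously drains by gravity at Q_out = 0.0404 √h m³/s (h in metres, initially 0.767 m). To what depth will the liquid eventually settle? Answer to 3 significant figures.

2.12 m

A dh/dt = Q_in − 0.0404 √h. Steady state requires inflow = outflow:
Q_in = 0.0404 √h_ss ⇒ √h_ss = 0.0588/0.0404 = 1.4554.
h_ss = 1.4554² = 2.1183 m. (Since h₀ = 0.767 m < h_ss, the level will rise toward this value.)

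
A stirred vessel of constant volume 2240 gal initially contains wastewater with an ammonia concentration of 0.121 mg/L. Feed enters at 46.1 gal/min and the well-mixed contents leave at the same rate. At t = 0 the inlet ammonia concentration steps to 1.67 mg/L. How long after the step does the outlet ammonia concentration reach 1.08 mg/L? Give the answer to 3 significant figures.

Accumulation = in − out for the solute gives V dC/dt = Q(C_in − C), so τ = V/Q = 48.590 min.
C(t) = C_in + (C₀ − C_in) e^(−t/τ). Set C = 1.08 and solve for t:
e^(−t/τ) = (C − C_in)/(C₀ − C_in) = (1.08 − 1.67)/(0.121 − 1.67) = 0.38089
t = −τ ln(…) = 48.590 × 0.96524 = 46.901 min.

46.9 min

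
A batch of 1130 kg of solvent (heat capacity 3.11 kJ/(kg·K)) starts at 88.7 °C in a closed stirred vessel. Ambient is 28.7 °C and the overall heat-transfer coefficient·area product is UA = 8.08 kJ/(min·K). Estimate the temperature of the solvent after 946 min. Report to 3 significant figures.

M c_p dT/dt = −UA(T − T_amb).
dT/dt = (T_ss − T)/τ with T_ss = T_amb = 28.700 °C, τ = M c_p/UA = 1130·3.11/8.08 = 434.94 min.
Integrating: T(t) = T_ss + (T₀ − T_ss) e^(−t/τ).
T(946) = 28.700 + (60.000)·0.11361 = 35.516 °C.

35.5 °C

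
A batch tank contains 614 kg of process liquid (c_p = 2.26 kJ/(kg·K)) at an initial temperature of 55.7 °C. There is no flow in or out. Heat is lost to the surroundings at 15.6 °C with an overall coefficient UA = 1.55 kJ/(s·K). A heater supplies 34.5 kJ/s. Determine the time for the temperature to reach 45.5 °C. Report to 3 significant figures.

Heat balance on the well-mixed liquid: M c_p dT/dt = −UA(T − T_amb) + Q̇.
τ = M c_p/UA = 895.25 s; T_ss = T_amb + Q̇/UA = 15.6 + 34.5/1.55 = 37.858 °C.
T(t) = T_ss + (T₀ − T_ss)e^(−t/τ); set T = 45.5:
t = −τ ln[(T − T_ss)/(T₀ − T_ss)] = −895.25 · ln(0.42831) = 759.08 s.

759 s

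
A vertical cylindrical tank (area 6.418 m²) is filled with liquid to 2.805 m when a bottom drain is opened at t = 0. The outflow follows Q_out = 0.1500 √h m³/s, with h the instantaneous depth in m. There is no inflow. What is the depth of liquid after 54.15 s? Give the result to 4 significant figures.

1.086 m

A dh/dt = −Q_out = −0.1500 √h.
∫ h^(−1/2) dh = −(0.1500/A) ∫ dt, giving 2√h = 2√h₀ − (0.1500/A) t.
√h = √2.805 − 0.1500·54.15/(2·6.418) = 1.67481 − 0.632791 = 1.04202.
h = 1.04202² = 1.08581 m.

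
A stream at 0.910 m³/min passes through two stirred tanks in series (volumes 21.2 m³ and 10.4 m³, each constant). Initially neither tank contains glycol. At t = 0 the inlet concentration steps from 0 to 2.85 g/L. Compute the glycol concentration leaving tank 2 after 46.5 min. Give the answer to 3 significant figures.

2.14 g/L

Each tank obeys Vᵢ dCᵢ/dt = Q(Cᵢ₋₁ − Cᵢ), so τᵢ = Vᵢ/Q.
τ₁ = 21.2/0.910 = 23.297 min; τ₂ = 10.4/0.910 = 11.429 min.
Tank 1: C₁ = C_in(1 − e^(−t/τ₁)). Tank 2 (τ₁ ≠ τ₂): C₂ = C_in[1 − (τ₁ e^(−t/τ₁) − τ₂ e^(−t/τ₂))/(τ₁ − τ₂)].
At t = 46.5: e^(−t/τ₁) = 0.13588, e^(−t/τ₂) = 0.017099.
C₂ = 2.85·[1 − (23.297·0.13588 − 11.429·0.017099)/(11.868)] = 2.85·0.74974 = 2.1368 g/L.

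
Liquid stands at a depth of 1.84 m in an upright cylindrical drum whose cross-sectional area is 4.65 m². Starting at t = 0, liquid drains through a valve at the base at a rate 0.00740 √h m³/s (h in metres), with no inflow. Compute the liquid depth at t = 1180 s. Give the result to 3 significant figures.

With no inflow, A dh/dt = −0.00740 √h.
Separate and integrate: 2(√h − √h₀) = −(0.00740/A) t.
√h = √1.84 − 0.00740·1180/(2·4.65) = 1.3565 − 0.93892 = 0.41754.
h = 0.41754² = 0.17434 m.

0.174 m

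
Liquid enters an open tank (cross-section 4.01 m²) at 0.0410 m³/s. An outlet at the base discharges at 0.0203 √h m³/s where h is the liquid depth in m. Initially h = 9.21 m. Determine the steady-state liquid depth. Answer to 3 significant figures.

A dh/dt = Q_in − 0.0203 √h. Steady state requires inflow = outflow:
Q_in = 0.0203 √h_ss ⇒ √h_ss = 0.0410/0.0203 = 2.0197.
h_ss = 2.0197² = 4.0792 m. (Since h₀ = 9.21 m > h_ss, the level will fall toward this value.)

4.08 m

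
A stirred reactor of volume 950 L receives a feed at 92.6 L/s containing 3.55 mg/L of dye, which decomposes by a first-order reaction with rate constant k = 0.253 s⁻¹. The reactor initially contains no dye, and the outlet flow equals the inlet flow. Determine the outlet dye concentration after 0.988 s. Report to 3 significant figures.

Accumulation = in − out − consumed: V dC/dt = Q C_in − Q C − k V C.
dC/dt = (Q/V) C_in − (Q/V + k) C; effective rate a = Q/V + k = 0.097474 + 0.253 = 0.35047 s⁻¹.
C_ss = Q C_in/(Q + kV) = 0.98733 mg/L; C(t) = C_ss + (C₀ − C_ss) e^(−a t).
C(0.988) = 0.98733 + (-0.98733)·e^(−0.35047·0.988) = 0.98733 + (-0.98733)·0.70732 = 0.28897 mg/L.

0.289 mg/L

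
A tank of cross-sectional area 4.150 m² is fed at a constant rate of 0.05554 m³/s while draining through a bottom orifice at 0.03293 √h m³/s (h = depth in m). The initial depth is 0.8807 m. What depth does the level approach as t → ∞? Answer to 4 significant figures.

Level balance: A dh/dt = 0.05554 − 0.03293 √h. Setting dh/dt = 0:
Q_in = 0.03293 √h_ss ⇒ √h_ss = 0.05554/0.03293 = 1.68661.
h_ss = 1.68661² = 2.84465 m. (Since h₀ = 0.8807 m < h_ss, the level will rise toward this value.)

2.845 m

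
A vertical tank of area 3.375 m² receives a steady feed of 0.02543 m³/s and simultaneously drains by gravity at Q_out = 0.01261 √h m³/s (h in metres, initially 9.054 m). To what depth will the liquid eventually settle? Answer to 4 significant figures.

A dh/dt = Q_in − 0.01261 √h. Steady state requires inflow = outflow:
Q_in = 0.01261 √h_ss ⇒ √h_ss = 0.02543/0.01261 = 2.01665.
h_ss = 2.01665² = 4.06689 m. (Since h₀ = 9.054 m > h_ss, the level will fall toward this value.)

4.067 m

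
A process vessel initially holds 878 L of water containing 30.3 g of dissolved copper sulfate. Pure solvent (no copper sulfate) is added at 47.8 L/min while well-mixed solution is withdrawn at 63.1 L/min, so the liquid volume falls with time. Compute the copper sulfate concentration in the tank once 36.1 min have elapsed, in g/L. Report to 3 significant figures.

0.00156 g/L

Let m(t) be the amount of copper sulfate. Volume: V(t) = V₀ + (Q_in − Q_out) t = 878 − 15.300 t; V(36.1) = 325.67 L.
Solute balance: dm/dt = 0 − Q_out C = −Q_out m/V(t).
dm/m = −Q_out dt/(V₀ − 15.300 t); integrating gives ln(m/m₀) = −(Q_out/(Q_in−Q_out)) ln(V/V₀).
m = m₀ (V₀/V)^(Q_out/(Q_in−Q_out)) = 30.3 × (878/325.67)^(-4.1242) = 0.50709 g.
C = m/V = 0.50709/325.67 = 0.0015571 g/L.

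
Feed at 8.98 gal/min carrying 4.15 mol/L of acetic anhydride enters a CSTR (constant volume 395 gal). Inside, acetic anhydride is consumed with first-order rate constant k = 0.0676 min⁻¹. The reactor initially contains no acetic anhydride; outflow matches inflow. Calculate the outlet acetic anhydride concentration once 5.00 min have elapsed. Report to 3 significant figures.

V dC/dt = Q(C_in − C) − k V C.
dC/dt = (Q/V) C_in − (Q/V + k) C; effective rate a = Q/V + k = 0.022734 + 0.0676 = 0.090334 min⁻¹.
C_ss = Q C_in/(Q + kV) = 1.0444 mol/L; C(t) = C_ss + (C₀ − C_ss) e^(−a t).
C(5.00) = 1.0444 + (-1.0444)·e^(−0.090334·5.00) = 1.0444 + (-1.0444)·0.63656 = 0.37958 mol/L.

0.380 mol/L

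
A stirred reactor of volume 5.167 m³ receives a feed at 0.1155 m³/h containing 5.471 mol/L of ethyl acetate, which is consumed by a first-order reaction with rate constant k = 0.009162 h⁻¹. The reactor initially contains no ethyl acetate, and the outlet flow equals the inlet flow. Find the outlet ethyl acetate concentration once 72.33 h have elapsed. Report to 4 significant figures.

3.483 mol/L

Species balance: V dC/dt = Q C_in − Q C − k V C.
This is linear with rate a = Q/V + k = 0.0315154 h⁻¹.
C_ss = Q C_in/(Q + kV) = 3.88050 mol/L; C(t) = C_ss + (C₀ − C_ss) e^(−a t).
C(72.33) = 3.88050 + (-3.88050)·e^(−0.0315154·72.33) = 3.88050 + (-3.88050)·0.102334 = 3.48339 mol/L.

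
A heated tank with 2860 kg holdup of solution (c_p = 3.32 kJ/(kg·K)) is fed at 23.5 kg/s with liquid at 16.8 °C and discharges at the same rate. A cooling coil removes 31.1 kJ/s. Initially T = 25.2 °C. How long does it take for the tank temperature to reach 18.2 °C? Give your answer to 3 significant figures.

193 s

First-law balance (no shaft work): M c_p dT/dt = ṁ c_p (T_in − T) − 31.1.
τ = M/ṁ = 121.70 s; T_ss = T_in − Q̇/(ṁ c_p) = 16.401 °C.
T(t) = T_ss + (T₀ − T_ss) e^(−t/τ). Set T = 18.2:
e^(−t/τ) = (18.2 − 16.401)/(25.2 − 16.401) = 0.20442
t = −121.70 · ln(0.20442) = 193.21 s.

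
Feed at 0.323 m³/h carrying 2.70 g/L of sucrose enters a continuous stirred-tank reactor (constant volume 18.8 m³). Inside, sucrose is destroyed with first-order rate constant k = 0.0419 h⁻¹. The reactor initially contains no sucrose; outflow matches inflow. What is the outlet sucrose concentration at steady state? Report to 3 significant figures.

Species balance: V dC/dt = Q C_in − Q C − k V C.
Steady state (dC/dt = 0): C_ss = Q C_in/(Q + kV) = C_in/(1 + kV/Q).
C_ss = 0.323·2.70/(0.323 + 0.0419·18.8) = 0.87210/1.1107 = 0.78517 g/L.

0.785 g/L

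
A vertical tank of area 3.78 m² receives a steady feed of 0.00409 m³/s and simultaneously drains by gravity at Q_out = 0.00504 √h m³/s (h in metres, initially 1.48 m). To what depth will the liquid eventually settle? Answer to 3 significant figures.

A dh/dt = Q_in − 0.00504 √h. Steady state requires inflow = outflow:
Q_in = 0.00504 √h_ss ⇒ √h_ss = 0.00409/0.00504 = 0.81151.
h_ss = 0.81151² = 0.65855 m. (Since h₀ = 1.48 m > h_ss, the level will fall toward this value.)

0.659 m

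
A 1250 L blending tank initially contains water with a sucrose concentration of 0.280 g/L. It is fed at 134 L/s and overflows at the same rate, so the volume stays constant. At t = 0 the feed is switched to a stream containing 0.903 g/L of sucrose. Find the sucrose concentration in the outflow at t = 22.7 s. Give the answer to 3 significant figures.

Mass balance on the solute (V constant): V dC/dt = Q(C_in − C).
Rewrite as dC/dt + C/τ = C_in/τ, τ = V/Q = 9.3284 s.
Integrating: C(t) = C_in + (C₀ − C_in) e^(−t/τ).
C(22.7) = 0.903 + (0.280 − 0.903)·e^(−22.7/9.3284) = 0.903 + (-0.62300)·0.087735 = 0.84834 g/L.

0.848 g/L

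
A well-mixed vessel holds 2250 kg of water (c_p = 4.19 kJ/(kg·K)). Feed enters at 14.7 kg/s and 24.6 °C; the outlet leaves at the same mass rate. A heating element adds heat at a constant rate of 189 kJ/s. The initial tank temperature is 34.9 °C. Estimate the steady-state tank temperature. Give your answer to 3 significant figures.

M c_p dT/dt = ṁ c_p (T_in − T) + Q̇.
At steady state dT/dt = 0 ⇒ T_ss = T_in + Q̇/(ṁ c_p) = 24.6 + 189/(14.7·4.19) = 27.669 °C.

27.7 °C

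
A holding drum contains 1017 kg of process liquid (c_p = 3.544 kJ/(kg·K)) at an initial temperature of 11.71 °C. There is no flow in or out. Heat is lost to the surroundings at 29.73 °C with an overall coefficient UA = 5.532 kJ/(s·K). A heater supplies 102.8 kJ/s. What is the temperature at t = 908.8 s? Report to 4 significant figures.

M c_p dT/dt = −UA(T − T_amb) + Q̇.
dT/dt = (T_ss − T)/τ with T_ss = T_amb + Q̇/UA = 29.73 + 102.8/5.532 = 48.3128 °C, τ = M c_p/UA = 1017·3.544/5.532 = 651.527 s.
Integrating: T(t) = T_ss + (T₀ − T_ss) e^(−t/τ).
T(908.8) = 48.3128 + (-36.6028)·0.247864 = 39.2403 °C.

39.24 °C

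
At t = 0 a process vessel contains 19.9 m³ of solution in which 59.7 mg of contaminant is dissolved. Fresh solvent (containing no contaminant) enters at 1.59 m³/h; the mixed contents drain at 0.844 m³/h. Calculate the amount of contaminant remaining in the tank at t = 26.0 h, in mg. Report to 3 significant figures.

27.6 mg

Total volume: dV/dt = Q_in − Q_out = 0.74600 m³/h, so V(t) = 19.9 + 0.74600 t and V(26.0) = 39.296 m³.
No contaminant enters, so dm/dt = −Q_out · (m/V).
dm/m = −Q_out dt/(V₀ + 0.74600 t); integrating gives ln(m/m₀) = −(Q_out/(Q_in−Q_out)) ln(V/V₀).
m = m₀ (V₀/V)^(Q_out/(Q_in−Q_out)) = 59.7 × (19.9/39.296)^(1.1314) = 27.648 mg.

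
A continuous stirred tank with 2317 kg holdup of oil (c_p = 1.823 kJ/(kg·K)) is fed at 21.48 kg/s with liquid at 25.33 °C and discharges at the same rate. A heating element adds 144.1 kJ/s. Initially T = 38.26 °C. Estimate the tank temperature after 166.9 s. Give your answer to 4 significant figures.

First-law balance (no shaft work): M c_p dT/dt = ṁ c_p (T_in − T) + 144.1.
τ = M/ṁ = 107.868 s; T_ss = T_in + Q̇/(ṁ c_p) = 25.33 + 144.1/(21.48·1.823) = 29.0100 °C.
This is linear first-order; T(t) = T_ss + (T₀ − T_ss) e^(−t/τ).
T(166.9) = 29.0100 + (9.25004)·e^(−166.9/107.868) = 29.0100 + (9.25004)·0.212829 = 30.9786 °C.

30.98 °C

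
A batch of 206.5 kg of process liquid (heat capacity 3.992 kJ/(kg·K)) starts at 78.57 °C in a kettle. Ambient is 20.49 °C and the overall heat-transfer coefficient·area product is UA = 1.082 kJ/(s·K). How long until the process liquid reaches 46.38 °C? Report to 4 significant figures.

M c_p dT/dt = −UA(T − T_amb).
τ = M c_p/UA = 761.874 s; T_ss = T_amb = 20.4900 °C.
T(t) = T_ss + (T₀ − T_ss)e^(−t/τ); set T = 46.38:
t = −τ ln[(T − T_ss)/(T₀ − T_ss)] = −761.874 · ln(0.445764) = 615.567 s.

615.6 s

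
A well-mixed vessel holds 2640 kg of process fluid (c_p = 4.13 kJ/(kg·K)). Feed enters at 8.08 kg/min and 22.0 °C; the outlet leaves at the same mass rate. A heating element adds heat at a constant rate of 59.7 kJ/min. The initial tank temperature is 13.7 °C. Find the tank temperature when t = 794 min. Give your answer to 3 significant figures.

Heat balance on the well-mixed liquid: M c_p dT/dt = ṁ c_p (T_in − T) + 59.7.
Rearrange: dT/dt = (T_ss − T)/τ with τ = M/ṁ = 326.73 min and T_ss = T_in + Q̇/(ṁ c_p) = 23.789 °C.
Solution: T(t) = T_ss + (T₀ − T_ss) e^(−t/τ).
T(794) = 23.789 + (-10.089)·e^(−794/326.73) = 23.789 + (-10.089)·0.088026 = 22.901 °C.

22.9 °C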